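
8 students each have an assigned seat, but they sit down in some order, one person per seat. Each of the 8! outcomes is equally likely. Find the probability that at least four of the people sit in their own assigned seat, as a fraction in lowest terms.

Favorable outcomes: Σ_{i≥4} C(8,i)·!(8-i) = 70·9 + 56·2 + 28·1 + 8·0 + 1·1 = 771.
Total outcomes: 8! = 40320.
Probability = 771/40320 = 257/13440.

257/13440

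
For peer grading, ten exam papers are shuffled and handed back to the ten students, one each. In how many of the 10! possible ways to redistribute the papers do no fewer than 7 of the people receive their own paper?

# with exactly i fixed is C(10,i)·!(10-i); sum over i=7..10:
  i=7: C(10,7)·!3 = 120·2 = 240
  i=8: C(10,8)·!2 = 45·1 = 45
  i=9: C(10,9)·!1 = 10·0 = 0
  i=10: C(10,10)·!0 = 1·1 = 1
Total = 286.

286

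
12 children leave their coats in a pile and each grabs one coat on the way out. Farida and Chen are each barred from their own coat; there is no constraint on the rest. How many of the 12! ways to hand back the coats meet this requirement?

402796800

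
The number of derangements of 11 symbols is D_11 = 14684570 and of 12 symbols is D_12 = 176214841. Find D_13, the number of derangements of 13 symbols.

D_13 = (13-1)·(D_12 + D_11) = 12·(176214841 + 14684570) = 12·190899411 = 2290792932.

2290792932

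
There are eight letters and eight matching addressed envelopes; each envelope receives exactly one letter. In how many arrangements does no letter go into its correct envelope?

14833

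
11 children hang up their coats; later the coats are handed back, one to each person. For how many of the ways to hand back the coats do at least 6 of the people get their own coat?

# with exactly i fixed is C(11,i)·!(11-i); sum over i=6..11:
  i=6: C(11,6)·!5 = 462·44 = 20328
  i=7: C(11,7)·!4 = 330·9 = 2970
  i=8: C(11,8)·!3 = 165·2 = 330
  i=9: C(11,9)·!2 = 55·1 = 55
  i=10: C(11,10)·!1 = 11·0 = 0
  i=11: C(11,11)·!0 = 1·1 = 1
Total = 23684.

23684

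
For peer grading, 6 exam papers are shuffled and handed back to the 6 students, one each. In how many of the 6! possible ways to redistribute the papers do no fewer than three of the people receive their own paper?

56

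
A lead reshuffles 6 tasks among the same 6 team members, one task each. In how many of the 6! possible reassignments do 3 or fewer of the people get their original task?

# with exactly i fixed is C(6,i)·!(6-i); sum over i=0..3:
  i=0: C(6,0)·!6 = 1·265 = 265
  i=1: C(6,1)·!5 = 6·44 = 264
  i=2: C(6,2)·!4 = 15·9 = 135
  i=3: C(6,3)·!3 = 20·2 = 40
Total = 704.

704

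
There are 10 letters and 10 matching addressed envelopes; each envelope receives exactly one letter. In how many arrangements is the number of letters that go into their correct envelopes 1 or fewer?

# with exactly i fixed is C(10,i)·!(10-i); sum over i=0..1:
  i=0: C(10,0)·!10 = 1·1334961 = 1334961
  i=1: C(10,1)·!9 = 10·133496 = 1334960
Total = 2669921.

2669921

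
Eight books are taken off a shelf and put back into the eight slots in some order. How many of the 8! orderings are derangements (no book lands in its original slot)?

!8 is the nearest integer to 8!/e.
8! = 40320, and 40320/e ≈ 14832.90, so !8 = 14833.

14833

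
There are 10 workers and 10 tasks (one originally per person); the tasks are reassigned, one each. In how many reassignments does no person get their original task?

1334961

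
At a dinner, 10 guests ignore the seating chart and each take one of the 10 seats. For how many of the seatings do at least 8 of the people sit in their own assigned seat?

46

Sum C(10,i)·!(10-i) for i = 8..10:
  i=8: C(10,8)·!2 = 45·1 = 45
  i=9: C(10,9)·!1 = 10·0 = 0
  i=10: C(10,10)·!0 = 1·1 = 1
Total = 46.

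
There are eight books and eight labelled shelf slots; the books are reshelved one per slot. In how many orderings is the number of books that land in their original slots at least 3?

3235

# with exactly i fixed is C(8,i)·!(8-i); sum over i=3..8:
  i=3: C(8,3)·!5 = 56·44 = 2464
  i=4: C(8,4)·!4 = 70·9 = 630
  i=5: C(8,5)·!3 = 56·2 = 112
  i=6: C(8,6)·!2 = 28·1 = 28
  i=7: C(8,7)·!1 = 8·0 = 0
  i=8: C(8,8)·!0 = 1·1 = 1
Total = 3235.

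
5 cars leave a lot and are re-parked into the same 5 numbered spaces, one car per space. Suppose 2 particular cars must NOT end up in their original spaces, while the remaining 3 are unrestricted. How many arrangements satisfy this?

Let A_j be the event that the j-th constrained one is fixed. By inclusion-exclusion over the 2 events:
Σ_{j=0}^{2} (-1)^j C(2,j)(5-j)!
= C(2,0)·5! - C(2,1)·4! + C(2,2)·3!
= 120 - 48 + 6
= 78

78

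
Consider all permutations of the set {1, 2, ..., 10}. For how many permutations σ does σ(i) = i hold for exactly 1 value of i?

1334960

Choose which one of the 10 is fixed: C(10,1) = 10.
The other 9 form a derangement: !9 = 133496.
Total: 10 × 133496 = 1334960.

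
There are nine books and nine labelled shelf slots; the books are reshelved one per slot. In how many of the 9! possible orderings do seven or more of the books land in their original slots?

37

# with exactly i fixed is C(9,i)·!(9-i); sum over i=7..9:
  i=7: C(9,7)·!2 = 36·1 = 36
  i=8: C(9,8)·!1 = 9·0 = 0
  i=9: C(9,9)·!0 = 1·1 = 1
Total = 37.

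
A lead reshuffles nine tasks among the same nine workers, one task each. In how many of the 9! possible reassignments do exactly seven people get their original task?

Pick the 7 fixed positions: C(9,7) = 36 ways.
The remaining 2 must be deranged: !2 = 1.
Total: 36 × 1 = 36.

36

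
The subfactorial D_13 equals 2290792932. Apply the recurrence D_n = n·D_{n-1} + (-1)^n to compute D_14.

32071101049

D_14 = 14·2290792932 + 1 = 32071101049.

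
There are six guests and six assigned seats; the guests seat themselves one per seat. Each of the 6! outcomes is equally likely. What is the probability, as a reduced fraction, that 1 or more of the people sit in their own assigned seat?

91/144

Favorable outcomes: Σ_{i≥1} C(6,i)·!(6-i) = 6·44 + 15·9 + 20·2 + 15·1 + 6·0 + 1·1 = 455.
Total outcomes: 6! = 720.
Probability = 455/720 = 91/144.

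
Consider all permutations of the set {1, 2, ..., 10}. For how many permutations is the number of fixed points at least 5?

13264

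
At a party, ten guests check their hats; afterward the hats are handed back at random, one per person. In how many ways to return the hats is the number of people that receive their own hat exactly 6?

1890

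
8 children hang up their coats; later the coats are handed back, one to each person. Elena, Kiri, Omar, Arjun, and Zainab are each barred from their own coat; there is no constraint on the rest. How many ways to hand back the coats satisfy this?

21234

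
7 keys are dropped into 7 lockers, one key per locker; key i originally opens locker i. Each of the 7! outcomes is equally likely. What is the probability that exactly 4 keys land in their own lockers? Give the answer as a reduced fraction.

Favorable outcomes: C(7,4)·!3 = 35·2 = 70.
Total outcomes: 7! = 5040.
Probability = 70/5040 = 1/72.

1/72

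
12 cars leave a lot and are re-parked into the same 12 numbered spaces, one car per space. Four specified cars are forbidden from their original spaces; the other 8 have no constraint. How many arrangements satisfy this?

339696000

Let A_j be the event that the j-th constrained one is fixed. By inclusion-exclusion over the 4 events:
Σ_{j=0}^{4} (-1)^j C(4,j)(12-j)!
= C(4,0)·12! - C(4,1)·11! + C(4,2)·10! - C(4,3)·9! + C(4,4)·8!
= 479001600 - 159667200 + 21772800 - 1451520 + 40320
= 339696000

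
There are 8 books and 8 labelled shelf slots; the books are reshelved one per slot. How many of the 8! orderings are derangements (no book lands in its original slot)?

Recurrence: !8 = 7·(!7 + !6).
!8 = 7·(1854 + 265) = 7·2119 = 14833

14833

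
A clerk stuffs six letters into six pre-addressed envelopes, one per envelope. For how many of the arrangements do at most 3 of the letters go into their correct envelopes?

# with exactly i fixed is C(6,i)·!(6-i); sum over i=0..3:
  i=0: C(6,0)·!6 = 1·265 = 265
  i=1: C(6,1)·!5 = 6·44 = 264
  i=2: C(6,2)·!4 = 15·9 = 135
  i=3: C(6,3)·!3 = 20·2 = 40
Total = 704.

704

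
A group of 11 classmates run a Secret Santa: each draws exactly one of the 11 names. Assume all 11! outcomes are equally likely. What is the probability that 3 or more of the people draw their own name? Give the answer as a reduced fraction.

3205379/39916800

Favorable outcomes: Σ_{i≥3} C(11,i)·!(11-i) = 165·14833 + 330·1854 + 462·265 + 462·44 + 330·9 + 165·2 + 55·1 + 11·0 + 1·1 = 3205379.
Total outcomes: 11! = 39916800.
Probability = 3205379/39916800 = 3205379/39916800.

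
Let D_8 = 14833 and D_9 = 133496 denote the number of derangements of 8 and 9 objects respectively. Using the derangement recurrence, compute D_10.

D_10 = (10-1)·(D_9 + D_8) = 9·(133496 + 14833) = 9·148329 = 1334961.

1334961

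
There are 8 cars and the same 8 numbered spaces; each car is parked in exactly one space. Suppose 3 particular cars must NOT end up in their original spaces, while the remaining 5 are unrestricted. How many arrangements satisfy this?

27240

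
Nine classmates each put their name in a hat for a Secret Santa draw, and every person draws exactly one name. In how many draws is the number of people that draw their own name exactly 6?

Pick the 6 fixed positions: C(9,6) = 84 ways.
The other 3 form a derangement: !3 = 2.
Total: 84 × 2 = 168.

168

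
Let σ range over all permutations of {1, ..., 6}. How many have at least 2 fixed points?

# with exactly i fixed is C(6,i)·!(6-i); sum over i=2..6:
  i=2: C(6,2)·!4 = 15·9 = 135
  i=3: C(6,3)·!3 = 20·2 = 40
  i=4: C(6,4)·!2 = 15·1 = 15
  i=5: C(6,5)·!1 = 6·0 = 0
  i=6: C(6,6)·!0 = 1·1 = 1
Total = 191.

191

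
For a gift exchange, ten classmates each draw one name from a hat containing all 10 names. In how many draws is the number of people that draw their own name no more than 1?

# with exactly i fixed is C(10,i)·!(10-i); sum over i=0..1:
  i=0: C(10,0)·!10 = 1·1334961 = 1334961
  i=1: C(10,1)·!9 = 10·133496 = 1334960
Total = 2669921.

2669921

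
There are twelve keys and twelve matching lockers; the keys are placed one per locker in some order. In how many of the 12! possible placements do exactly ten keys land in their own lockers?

66

Pick the 10 fixed positions: C(12,10) = 66 ways.
The remaining 2 must be deranged: !2 = 1.
Total: 66 × 1 = 66.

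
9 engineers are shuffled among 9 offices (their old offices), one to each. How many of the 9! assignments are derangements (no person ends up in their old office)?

133496

Use !n = n·!(n-1) + (-1)^n.
!9 = 9·14833 - 1 = 133496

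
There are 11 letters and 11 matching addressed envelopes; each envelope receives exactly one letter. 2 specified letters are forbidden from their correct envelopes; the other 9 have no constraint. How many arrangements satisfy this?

33022080

Let A_j be the event that the j-th constrained one is fixed. By inclusion-exclusion over the 2 events:
Σ_{j=0}^{2} (-1)^j C(2,j)(11-j)!
= C(2,0)·11! - C(2,1)·10! + C(2,2)·9!
= 39916800 - 7257600 + 362880
= 33022080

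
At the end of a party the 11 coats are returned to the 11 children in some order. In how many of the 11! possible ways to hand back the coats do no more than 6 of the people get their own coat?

39913444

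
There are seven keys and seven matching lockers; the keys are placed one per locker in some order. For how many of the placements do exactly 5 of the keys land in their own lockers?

21

Pick the 5 fixed positions: C(7,5) = 21 ways.
The remaining 2 must be deranged: !2 = 1.
Total: 21 × 1 = 21.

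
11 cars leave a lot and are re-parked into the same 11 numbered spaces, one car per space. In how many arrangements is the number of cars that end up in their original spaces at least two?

# with exactly i fixed is C(11,i)·!(11-i); sum over i=2..11:
  i=2: C(11,2)·!9 = 55·133496 = 7342280
  i=3: C(11,3)·!8 = 165·14833 = 2447445
  i=4: C(11,4)·!7 = 330·1854 = 611820
  i=5: C(11,5)·!6 = 462·265 = 122430
  i=6: C(11,6)·!5 = 462·44 = 20328
  i=7: C(11,7)·!4 = 330·9 = 2970
  i=8: C(11,8)·!3 = 165·2 = 330
  i=9: C(11,9)·!2 = 55·1 = 55
  i=10: C(11,10)·!1 = 11·0 = 0
  i=11: C(11,11)·!0 = 1·1 = 1
Total = 10547659.

10547659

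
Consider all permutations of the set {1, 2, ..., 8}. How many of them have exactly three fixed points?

2464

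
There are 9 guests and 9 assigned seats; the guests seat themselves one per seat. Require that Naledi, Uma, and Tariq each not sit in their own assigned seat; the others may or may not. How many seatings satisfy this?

Let A_j be the event that the j-th constrained one is fixed. By inclusion-exclusion over the 3 events:
Σ_{j=0}^{3} (-1)^j C(3,j)(9-j)!
= C(3,0)·9! - C(3,1)·8! + C(3,2)·7! - C(3,3)·6!
= 362880 - 120960 + 15120 - 720
= 256320

256320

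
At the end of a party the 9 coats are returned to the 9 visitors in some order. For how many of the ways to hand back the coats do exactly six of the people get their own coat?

168

Pick the 6 fixed positions: C(9,6) = 84 ways.
The other 3 form a derangement: !3 = 2.
Total: 84 × 2 = 168.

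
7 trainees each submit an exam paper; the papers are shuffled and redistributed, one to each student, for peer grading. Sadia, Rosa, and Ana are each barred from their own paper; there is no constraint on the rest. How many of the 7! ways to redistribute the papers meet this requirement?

3216

Inclusion-exclusion on the 3 forbidden self-matches:
Σ_{j=0}^{3} (-1)^j C(3,j)(7-j)!
= C(3,0)·7! - C(3,1)·6! + C(3,2)·5! - C(3,3)·4!
= 5040 - 2160 + 360 - 24
= 3216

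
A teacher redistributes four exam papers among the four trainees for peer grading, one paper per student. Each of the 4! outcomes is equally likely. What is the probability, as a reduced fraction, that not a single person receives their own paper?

3/8

Favorable outcomes: !4 = 9.
Total outcomes: 4! = 24.
Probability = 9/24 = 3/8.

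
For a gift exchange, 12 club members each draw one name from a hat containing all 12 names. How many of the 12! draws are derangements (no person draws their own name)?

176214841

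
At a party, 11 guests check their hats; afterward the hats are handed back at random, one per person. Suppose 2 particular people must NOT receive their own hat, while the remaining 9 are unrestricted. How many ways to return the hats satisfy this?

33022080

Inclusion-exclusion on the 2 forbidden self-matches:
Σ_{j=0}^{2} (-1)^j C(2,j)(11-j)!
= C(2,0)·11! - C(2,1)·10! + C(2,2)·9!
= 39916800 - 7257600 + 362880
= 33022080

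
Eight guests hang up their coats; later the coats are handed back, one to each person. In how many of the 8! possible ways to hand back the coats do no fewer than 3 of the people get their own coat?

3235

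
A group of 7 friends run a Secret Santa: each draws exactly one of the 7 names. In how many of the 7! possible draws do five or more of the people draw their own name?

22

# with exactly i fixed is C(7,i)·!(7-i); sum over i=5..7:
  i=5: C(7,5)·!2 = 21·1 = 21
  i=6: C(7,6)·!1 = 7·0 = 0
  i=7: C(7,7)·!0 = 1·1 = 1
Total = 22.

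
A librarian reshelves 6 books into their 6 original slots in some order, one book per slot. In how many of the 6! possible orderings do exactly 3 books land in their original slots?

40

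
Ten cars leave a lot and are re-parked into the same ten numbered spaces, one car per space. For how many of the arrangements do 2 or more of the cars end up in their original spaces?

958879

# with exactly i fixed is C(10,i)·!(10-i); sum over i=2..10:
  i=2: C(10,2)·!8 = 45·14833 = 667485
  i=3: C(10,3)·!7 = 120·1854 = 222480
  i=4: C(10,4)·!6 = 210·265 = 55650
  i=5: C(10,5)·!5 = 252·44 = 11088
  i=6: C(10,6)·!4 = 210·9 = 1890
  i=7: C(10,7)·!3 = 120·2 = 240
  i=8: C(10,8)·!2 = 45·1 = 45
  i=9: C(10,9)·!1 = 10·0 = 0
  i=10: C(10,10)·!0 = 1·1 = 1
Total = 958879.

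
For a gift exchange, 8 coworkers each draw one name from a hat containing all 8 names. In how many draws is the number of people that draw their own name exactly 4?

630

Pick the 4 fixed positions: C(8,4) = 70 ways.
The other 4 form a derangement: !4 = 9.
Total: 70 × 9 = 630.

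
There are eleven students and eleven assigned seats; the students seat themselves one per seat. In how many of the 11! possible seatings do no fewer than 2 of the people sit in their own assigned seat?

# with exactly i fixed is C(11,i)·!(11-i); sum over i=2..11:
  i=2: C(11,2)·!9 = 55·133496 = 7342280
  i=3: C(11,3)·!8 = 165·14833 = 2447445
  i=4: C(11,4)·!7 = 330·1854 = 611820
  i=5: C(11,5)·!6 = 462·265 = 122430
  i=6: C(11,6)·!5 = 462·44 = 20328
  i=7: C(11,7)·!4 = 330·9 = 2970
  i=8: C(11,8)·!3 = 165·2 = 330
  i=9: C(11,9)·!2 = 55·1 = 55
  i=10: C(11,10)·!1 = 11·0 = 0
  i=11: C(11,11)·!0 = 1·1 = 1
Total = 10547659.

10547659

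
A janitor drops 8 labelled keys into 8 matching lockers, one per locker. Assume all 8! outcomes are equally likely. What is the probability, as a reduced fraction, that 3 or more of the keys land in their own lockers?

647/8064

Favorable outcomes: Σ_{i≥3} C(8,i)·!(8-i) = 56·44 + 70·9 + 56·2 + 28·1 + 8·0 + 1·1 = 3235.
Total outcomes: 8! = 40320.
Probability = 3235/40320 = 647/8064.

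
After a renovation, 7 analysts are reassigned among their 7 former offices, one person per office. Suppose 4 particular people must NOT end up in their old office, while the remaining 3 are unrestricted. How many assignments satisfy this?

2790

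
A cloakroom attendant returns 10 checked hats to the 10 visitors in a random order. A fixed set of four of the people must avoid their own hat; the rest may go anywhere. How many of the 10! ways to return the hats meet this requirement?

2399760

Let A_j be the event that the j-th constrained one is fixed. By inclusion-exclusion over the 4 events:
Σ_{j=0}^{4} (-1)^j C(4,j)(10-j)!
= C(4,0)·10! - C(4,1)·9! + C(4,2)·8! - C(4,3)·7! + C(4,4)·6!
= 3628800 - 1451520 + 241920 - 20160 + 720
= 2399760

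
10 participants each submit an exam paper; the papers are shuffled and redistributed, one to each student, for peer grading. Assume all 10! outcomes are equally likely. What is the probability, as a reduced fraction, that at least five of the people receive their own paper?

829/226800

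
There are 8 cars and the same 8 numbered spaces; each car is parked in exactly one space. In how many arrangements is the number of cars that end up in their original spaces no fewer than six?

# with exactly i fixed is C(8,i)·!(8-i); sum over i=6..8:
  i=6: C(8,6)·!2 = 28·1 = 28
  i=7: C(8,7)·!1 = 8·0 = 0
  i=8: C(8,8)·!0 = 1·1 = 1
Total = 29.

29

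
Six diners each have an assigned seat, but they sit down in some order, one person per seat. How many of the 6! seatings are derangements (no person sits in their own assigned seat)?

265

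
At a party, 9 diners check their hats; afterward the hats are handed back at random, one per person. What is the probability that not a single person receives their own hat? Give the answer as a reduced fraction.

Favorable outcomes: !9 = 133496.
Total outcomes: 9! = 362880.
Probability = 133496/362880 = 16687/45360.

16687/45360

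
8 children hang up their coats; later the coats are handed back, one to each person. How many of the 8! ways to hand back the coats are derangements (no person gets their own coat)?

14833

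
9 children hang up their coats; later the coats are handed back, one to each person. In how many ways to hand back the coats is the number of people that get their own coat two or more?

Sum C(9,i)·!(9-i) for i = 2..9:
  i=2: C(9,2)·!7 = 36·1854 = 66744
  i=3: C(9,3)·!6 = 84·265 = 22260
  i=4: C(9,4)·!5 = 126·44 = 5544
  i=5: C(9,5)·!4 = 126·9 = 1134
  i=6: C(9,6)·!3 = 84·2 = 168
  i=7: C(9,7)·!2 = 36·1 = 36
  i=8: C(9,8)·!1 = 9·0 = 0
  i=9: C(9,9)·!0 = 1·1 = 1
Total = 95887.

95887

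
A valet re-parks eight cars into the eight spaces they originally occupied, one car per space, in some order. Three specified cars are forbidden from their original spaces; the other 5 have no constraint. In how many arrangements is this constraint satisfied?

Inclusion-exclusion on the 3 forbidden self-matches:
Σ_{j=0}^{3} (-1)^j C(3,j)(8-j)!
= C(3,0)·8! - C(3,1)·7! + C(3,2)·6! - C(3,3)·5!
= 40320 - 15120 + 2160 - 120
= 27240

27240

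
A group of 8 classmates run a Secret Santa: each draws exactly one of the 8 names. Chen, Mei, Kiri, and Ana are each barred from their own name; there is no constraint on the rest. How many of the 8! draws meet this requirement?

24024

Let A_j be the event that the j-th constrained one is fixed. By inclusion-exclusion over the 4 events:
Σ_{j=0}^{4} (-1)^j C(4,j)(8-j)!
= C(4,0)·8! - C(4,1)·7! + C(4,2)·6! - C(4,3)·5! + C(4,4)·4!
= 40320 - 20160 + 4320 - 480 + 24
= 24024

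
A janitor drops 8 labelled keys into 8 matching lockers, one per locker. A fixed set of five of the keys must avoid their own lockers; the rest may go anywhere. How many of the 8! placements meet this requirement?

21234

Inclusion-exclusion on the 5 forbidden self-matches:
Σ_{j=0}^{5} (-1)^j C(5,j)(8-j)!
= C(5,0)·8! - C(5,1)·7! + C(5,2)·6! - C(5,3)·5! + C(5,4)·4! - C(5,5)·3!
= 40320 - 25200 + 7200 - 1200 + 120 - 6
= 21234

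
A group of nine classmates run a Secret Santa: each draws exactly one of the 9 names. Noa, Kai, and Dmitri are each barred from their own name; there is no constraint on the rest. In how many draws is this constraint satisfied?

256320

Inclusion-exclusion on the 3 forbidden self-matches:
Σ_{j=0}^{3} (-1)^j C(3,j)(9-j)!
= C(3,0)·9! - C(3,1)·8! + C(3,2)·7! - C(3,3)·6!
= 362880 - 120960 + 15120 - 720
= 256320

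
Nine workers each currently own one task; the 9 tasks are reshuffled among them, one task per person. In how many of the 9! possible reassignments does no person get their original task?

133496

The number of derangements of 9 is !9 = Σ_{k=0}^{9} (-1)^k·9!/k!
= 9! - 9!/1! + 9!/2! - 9!/3! + 9!/4! - 9!/5! + 9!/6! - 9!/7! + 9!/8! - 9!/9!
= 362880 - 362880 + 181440 - 60480 + 15120 - 3024 + 504 - 72 + 9 - 1
= 133496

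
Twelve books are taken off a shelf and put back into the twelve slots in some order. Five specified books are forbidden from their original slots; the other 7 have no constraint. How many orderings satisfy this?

312273360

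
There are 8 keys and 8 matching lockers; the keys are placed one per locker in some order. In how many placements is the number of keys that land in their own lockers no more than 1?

Sum C(8,i)·!(8-i) for i = 0..1:
  i=0: C(8,0)·!8 = 1·14833 = 14833
  i=1: C(8,1)·!7 = 8·1854 = 14832
Total = 29665.

29665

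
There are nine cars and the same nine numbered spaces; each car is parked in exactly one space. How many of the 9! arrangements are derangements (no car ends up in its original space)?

133496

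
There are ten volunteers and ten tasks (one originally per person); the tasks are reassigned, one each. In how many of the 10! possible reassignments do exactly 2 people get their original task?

Pick the 2 fixed positions: C(10,2) = 45 ways.
The other 8 form a derangement: !8 = 14833.
Total: 45 × 14833 = 667485.

667485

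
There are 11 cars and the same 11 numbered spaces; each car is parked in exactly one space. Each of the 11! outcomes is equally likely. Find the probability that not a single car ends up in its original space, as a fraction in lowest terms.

Favorable outcomes: !11 = 14684570.
Total outcomes: 11! = 39916800.
Probability = 14684570/39916800 = 1468457/3991680.

1468457/3991680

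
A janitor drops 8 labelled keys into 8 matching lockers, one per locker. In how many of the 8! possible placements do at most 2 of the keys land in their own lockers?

37085

# with exactly i fixed is C(8,i)·!(8-i); sum over i=0..2:
  i=0: C(8,0)·!8 = 1·14833 = 14833
  i=1: C(8,1)·!7 = 8·1854 = 14832
  i=2: C(8,2)·!6 = 28·265 = 7420
Total = 37085.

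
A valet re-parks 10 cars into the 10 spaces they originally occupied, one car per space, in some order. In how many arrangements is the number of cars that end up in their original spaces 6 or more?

2176

Sum C(10,i)·!(10-i) for i = 6..10:
  i=6: C(10,6)·!4 = 210·9 = 1890
  i=7: C(10,7)·!3 = 120·2 = 240
  i=8: C(10,8)·!2 = 45·1 = 45
  i=9: C(10,9)·!1 = 10·0 = 0
  i=10: C(10,10)·!0 = 1·1 = 1
Total = 2176.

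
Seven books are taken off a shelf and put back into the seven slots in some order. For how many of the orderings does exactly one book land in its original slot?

1855

Choose which one of the 7 is fixed: C(7,1) = 7.
The other 6 form a derangement: !6 = 265.
Total: 7 × 265 = 1855.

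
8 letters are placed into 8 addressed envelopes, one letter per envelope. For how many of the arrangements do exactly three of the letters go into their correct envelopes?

2464

Choose which 3 of the 8 are fixed: C(8,3) = 56.
The remaining 5 must be deranged: !5 = 44.
Total: 56 × 44 = 2464.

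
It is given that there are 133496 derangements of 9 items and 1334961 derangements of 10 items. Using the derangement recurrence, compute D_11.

14684570

D_11 = (11-1)·(D_10 + D_9) = 10·(1334961 + 133496) = 10·1468457 = 14684570.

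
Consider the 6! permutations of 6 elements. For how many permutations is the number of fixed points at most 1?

# with exactly i fixed is C(6,i)·!(6-i); sum over i=0..1:
  i=0: C(6,0)·!6 = 1·265 = 265
  i=1: C(6,1)·!5 = 6·44 = 264
Total = 529.

529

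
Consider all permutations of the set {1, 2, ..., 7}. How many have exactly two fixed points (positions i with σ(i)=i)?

924

Choose which 2 of the 7 are fixed: C(7,2) = 21.
The remaining 5 must be deranged: !5 = 44.
Total: 21 × 44 = 924.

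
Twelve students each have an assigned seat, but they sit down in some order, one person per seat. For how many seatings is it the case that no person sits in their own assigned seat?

!12 = 12! · Σ_{k=0}^{12} (-1)^k/k!
= 12! - 12!/1! + 12!/2! - 12!/3! + 12!/4! - 12!/5! + 12!/6! - 12!/7! + 12!/8! - 12!/9! + 12!/10! - 12!/11! + 12!/12!
= 479001600 - 479001600 + 239500800 - 79833600 + 19958400 - 3991680 + 665280 - 95040 + 11880 - 1320 + 132 - 12 + 1
= 176214841

176214841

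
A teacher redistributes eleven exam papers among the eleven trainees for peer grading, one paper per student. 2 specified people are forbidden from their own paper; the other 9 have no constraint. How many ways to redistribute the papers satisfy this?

33022080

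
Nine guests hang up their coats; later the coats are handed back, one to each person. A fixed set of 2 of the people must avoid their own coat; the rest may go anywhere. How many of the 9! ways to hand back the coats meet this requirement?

Inclusion-exclusion on the 2 forbidden self-matches:
Σ_{j=0}^{2} (-1)^j C(2,j)(9-j)!
= C(2,0)·9! - C(2,1)·8! + C(2,2)·7!
= 362880 - 80640 + 5040
= 287280

287280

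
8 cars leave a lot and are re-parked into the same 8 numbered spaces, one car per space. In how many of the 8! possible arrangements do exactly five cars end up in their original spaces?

112

Choose which 5 of the 8 are fixed: C(8,5) = 56.
The remaining 3 must be deranged: !3 = 2.
Total: 56 × 2 = 112.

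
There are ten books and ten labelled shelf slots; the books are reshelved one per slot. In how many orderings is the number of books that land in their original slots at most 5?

# with exactly i fixed is C(10,i)·!(10-i); sum over i=0..5:
  i=0: C(10,0)·!10 = 1·1334961 = 1334961
  i=1: C(10,1)·!9 = 10·133496 = 1334960
  i=2: C(10,2)·!8 = 45·14833 = 667485
  i=3: C(10,3)·!7 = 120·1854 = 222480
  i=4: C(10,4)·!6 = 210·265 = 55650
  i=5: C(10,5)·!5 = 252·44 = 11088
Total = 3626624.

3626624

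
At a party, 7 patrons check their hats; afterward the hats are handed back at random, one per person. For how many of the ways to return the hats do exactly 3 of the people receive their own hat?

Choose which 3 of the 7 are fixed: C(7,3) = 35.
The remaining 4 must be deranged: !4 = 9.
Total: 35 × 9 = 315.

315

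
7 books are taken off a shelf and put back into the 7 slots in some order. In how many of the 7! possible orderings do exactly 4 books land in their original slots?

Pick the 4 fixed positions: C(7,4) = 35 ways.
The other 3 form a derangement: !3 = 2.
Total: 35 × 2 = 70.

70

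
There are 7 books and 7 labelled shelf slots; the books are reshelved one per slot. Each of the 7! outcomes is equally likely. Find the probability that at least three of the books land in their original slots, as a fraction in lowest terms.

407/5040

Favorable outcomes: Σ_{i≥3} C(7,i)·!(7-i) = 35·9 + 35·2 + 21·1 + 7·0 + 1·1 = 407.
Total outcomes: 7! = 5040.
Probability = 407/5040 = 407/5040.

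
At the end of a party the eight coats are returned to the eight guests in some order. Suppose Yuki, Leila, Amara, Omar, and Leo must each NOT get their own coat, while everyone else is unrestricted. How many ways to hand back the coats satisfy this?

21234

Inclusion-exclusion on the 5 forbidden self-matches:
Σ_{j=0}^{5} (-1)^j C(5,j)(8-j)!
= C(5,0)·8! - C(5,1)·7! + C(5,2)·6! - C(5,3)·5! + C(5,4)·4! - C(5,5)·3!
= 40320 - 25200 + 7200 - 1200 + 120 - 6
= 21234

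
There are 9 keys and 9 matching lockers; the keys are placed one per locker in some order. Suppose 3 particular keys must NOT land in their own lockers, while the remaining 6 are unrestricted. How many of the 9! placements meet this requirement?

Let A_j be the event that the j-th constrained one is fixed. By inclusion-exclusion over the 3 events:
Σ_{j=0}^{3} (-1)^j C(3,j)(9-j)!
= C(3,0)·9! - C(3,1)·8! + C(3,2)·7! - C(3,3)·6!
= 362880 - 120960 + 15120 - 720
= 256320

256320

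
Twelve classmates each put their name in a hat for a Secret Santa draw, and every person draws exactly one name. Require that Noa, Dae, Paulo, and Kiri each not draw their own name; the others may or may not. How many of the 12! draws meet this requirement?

Inclusion-exclusion on the 4 forbidden self-matches:
Σ_{j=0}^{4} (-1)^j C(4,j)(12-j)!
= C(4,0)·12! - C(4,1)·11! + C(4,2)·10! - C(4,3)·9! + C(4,4)·8!
= 479001600 - 159667200 + 21772800 - 1451520 + 40320
= 339696000

339696000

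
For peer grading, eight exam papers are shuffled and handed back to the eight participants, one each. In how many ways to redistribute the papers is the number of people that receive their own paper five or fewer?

40291

Sum C(8,i)·!(8-i) for i = 0..5:
  i=0: C(8,0)·!8 = 1·14833 = 14833
  i=1: C(8,1)·!7 = 8·1854 = 14832
  i=2: C(8,2)·!6 = 28·265 = 7420
  i=3: C(8,3)·!5 = 56·44 = 2464
  i=4: C(8,4)·!4 = 70·9 = 630
  i=5: C(8,5)·!3 = 56·2 = 112
Total = 40291.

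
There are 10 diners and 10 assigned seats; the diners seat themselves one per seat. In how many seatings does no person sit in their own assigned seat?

1334961

Recurrence: !10 = 9·(!9 + !8).
!10 = 9·(133496 + 14833) = 9·148329 = 1334961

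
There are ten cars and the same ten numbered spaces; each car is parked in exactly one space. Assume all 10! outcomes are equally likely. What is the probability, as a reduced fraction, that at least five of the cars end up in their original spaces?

829/226800

Favorable outcomes: Σ_{i≥5} C(10,i)·!(10-i) = 252·44 + 210·9 + 120·2 + 45·1 + 10·0 + 1·1 = 13264.
Total outcomes: 10! = 3628800.
Probability = 13264/3628800 = 829/226800.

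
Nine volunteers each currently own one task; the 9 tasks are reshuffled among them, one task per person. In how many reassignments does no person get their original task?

133496

By inclusion-exclusion, !9 = Σ (-1)^k · 9!/k! for k=0..9
= 9! - 9!/1! + 9!/2! - 9!/3! + 9!/4! - 9!/5! + 9!/6! - 9!/7! + 9!/8! - 9!/9!
= 362880 - 362880 + 181440 - 60480 + 15120 - 3024 + 504 - 72 + 9 - 1
= 133496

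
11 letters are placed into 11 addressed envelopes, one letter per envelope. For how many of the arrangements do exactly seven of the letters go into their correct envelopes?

Pick the 7 fixed positions: C(11,7) = 330 ways.
The other 4 form a derangement: !4 = 9.
Total: 330 × 9 = 2970.

2970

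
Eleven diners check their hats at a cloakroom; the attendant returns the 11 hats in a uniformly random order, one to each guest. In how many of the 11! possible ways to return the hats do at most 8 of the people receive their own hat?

39916744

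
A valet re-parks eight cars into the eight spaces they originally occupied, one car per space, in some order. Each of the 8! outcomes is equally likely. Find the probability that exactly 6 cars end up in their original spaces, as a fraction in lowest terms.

Favorable outcomes: C(8,6)·!2 = 28·1 = 28.
Total outcomes: 8! = 40320.
Probability = 28/40320 = 1/1440.

1/1440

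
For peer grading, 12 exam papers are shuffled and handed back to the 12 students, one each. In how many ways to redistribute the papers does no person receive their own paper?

The subfactorial !12 = [12!/e] (nearest integer).
12! = 479001600, and 479001600/e ≈ 176214840.93, so !12 = 176214841.

176214841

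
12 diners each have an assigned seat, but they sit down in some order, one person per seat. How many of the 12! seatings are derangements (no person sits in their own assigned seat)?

176214841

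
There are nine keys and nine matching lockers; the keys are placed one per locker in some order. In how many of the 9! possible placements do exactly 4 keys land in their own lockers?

5544

Choose which 4 of the 9 are fixed: C(9,4) = 126.
The other 5 form a derangement: !5 = 44.
Total: 126 × 44 = 5544.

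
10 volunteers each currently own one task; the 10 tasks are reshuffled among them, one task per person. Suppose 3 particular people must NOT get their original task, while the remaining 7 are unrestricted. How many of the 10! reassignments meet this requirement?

Inclusion-exclusion on the 3 forbidden self-matches:
Σ_{j=0}^{3} (-1)^j C(3,j)(10-j)!
= C(3,0)·10! - C(3,1)·9! + C(3,2)·8! - C(3,3)·7!
= 3628800 - 1088640 + 120960 - 5040
= 2656080

2656080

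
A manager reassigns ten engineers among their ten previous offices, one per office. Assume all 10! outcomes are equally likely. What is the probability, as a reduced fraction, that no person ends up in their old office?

Favorable outcomes: !10 = 1334961.
Total outcomes: 10! = 3628800.
Probability = 1334961/3628800 = 16481/44800.

16481/44800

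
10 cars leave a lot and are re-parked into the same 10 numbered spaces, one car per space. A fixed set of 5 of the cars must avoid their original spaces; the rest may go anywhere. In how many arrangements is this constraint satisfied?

2170680

Let A_j be the event that the j-th constrained one is fixed. By inclusion-exclusion over the 5 events:
Σ_{j=0}^{5} (-1)^j C(5,j)(10-j)!
= C(5,0)·10! - C(5,1)·9! + C(5,2)·8! - C(5,3)·7! + C(5,4)·6! - C(5,5)·5!
= 3628800 - 1814400 + 403200 - 50400 + 3600 - 120
= 2170680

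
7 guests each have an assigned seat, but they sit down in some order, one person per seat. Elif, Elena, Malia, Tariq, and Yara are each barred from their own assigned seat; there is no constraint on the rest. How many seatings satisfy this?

2428

Inclusion-exclusion on the 5 forbidden self-matches:
Σ_{j=0}^{5} (-1)^j C(5,j)(7-j)!
= C(5,0)·7! - C(5,1)·6! + C(5,2)·5! - C(5,3)·4! + C(5,4)·3! - C(5,5)·2!
= 5040 - 3600 + 1200 - 240 + 30 - 2
= 2428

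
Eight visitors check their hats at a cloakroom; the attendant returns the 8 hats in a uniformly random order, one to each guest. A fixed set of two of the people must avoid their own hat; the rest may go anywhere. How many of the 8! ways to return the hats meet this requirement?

30960

Inclusion-exclusion on the 2 forbidden self-matches:
Σ_{j=0}^{2} (-1)^j C(2,j)(8-j)!
= C(2,0)·8! - C(2,1)·7! + C(2,2)·6!
= 40320 - 10080 + 720
= 30960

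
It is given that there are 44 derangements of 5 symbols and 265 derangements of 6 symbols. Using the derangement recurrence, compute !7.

1854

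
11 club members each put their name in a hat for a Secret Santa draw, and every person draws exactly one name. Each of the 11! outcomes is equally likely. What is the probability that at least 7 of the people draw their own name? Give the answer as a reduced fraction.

839/9979200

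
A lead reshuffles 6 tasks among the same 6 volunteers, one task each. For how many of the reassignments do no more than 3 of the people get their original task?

Sum C(6,i)·!(6-i) for i = 0..3:
  i=0: C(6,0)·!6 = 1·265 = 265
  i=1: C(6,1)·!5 = 6·44 = 264
  i=2: C(6,2)·!4 = 15·9 = 135
  i=3: C(6,3)·!3 = 20·2 = 40
Total = 704.

704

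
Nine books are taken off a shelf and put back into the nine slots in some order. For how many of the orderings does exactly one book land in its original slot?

Pick the single fixed position: C(9,1) = 9 ways.
The remaining 8 must be deranged: !8 = 14833.
Total: 9 × 14833 = 133497.

133497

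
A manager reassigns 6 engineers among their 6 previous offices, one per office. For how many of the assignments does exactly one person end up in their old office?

Pick the single fixed position: C(6,1) = 6 ways.
The other 5 form a derangement: !5 = 44.
Total: 6 × 44 = 264.

264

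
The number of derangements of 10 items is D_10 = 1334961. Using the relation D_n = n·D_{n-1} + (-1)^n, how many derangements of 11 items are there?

14684570

D_11 = 11·1334961 - 1 = 14684570.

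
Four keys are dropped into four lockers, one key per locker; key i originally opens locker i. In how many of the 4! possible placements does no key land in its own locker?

The subfactorial !4 = [4!/e] (nearest integer).
4! = 24, and 24/e ≈ 8.83, so !4 = 9.

9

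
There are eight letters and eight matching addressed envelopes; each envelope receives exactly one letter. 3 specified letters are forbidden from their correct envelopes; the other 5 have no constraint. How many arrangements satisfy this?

27240

Inclusion-exclusion on the 3 forbidden self-matches:
Σ_{j=0}^{3} (-1)^j C(3,j)(8-j)!
= C(3,0)·8! - C(3,1)·7! + C(3,2)·6! - C(3,3)·5!
= 40320 - 15120 + 2160 - 120
= 27240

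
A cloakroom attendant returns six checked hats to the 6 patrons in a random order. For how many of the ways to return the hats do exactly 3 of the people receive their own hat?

Pick the 3 fixed positions: C(6,3) = 20 ways.
The other 3 form a derangement: !3 = 2.
Total: 20 × 2 = 40.

40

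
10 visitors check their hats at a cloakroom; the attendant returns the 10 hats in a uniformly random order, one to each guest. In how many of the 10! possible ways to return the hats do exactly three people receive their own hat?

222480

Choose which 3 of the 10 are fixed: C(10,3) = 120.
The remaining 7 must be deranged: !7 = 1854.
Total: 120 × 1854 = 222480.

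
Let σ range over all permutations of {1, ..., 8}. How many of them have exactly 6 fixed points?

28

Choose which 6 of the 8 are fixed: C(8,6) = 28.
The remaining 2 must be deranged: !2 = 1.
Total: 28 × 1 = 28.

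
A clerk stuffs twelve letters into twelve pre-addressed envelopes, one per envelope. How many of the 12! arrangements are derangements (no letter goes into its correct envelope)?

176214841

Use !n = n·!(n-1) + (-1)^n.
!12 = 12·14684570 + 1 = 176214841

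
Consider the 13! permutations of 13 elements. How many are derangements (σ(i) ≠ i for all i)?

The number of derangements of 13 is !13 = Σ_{k=0}^{13} (-1)^k·13!/k!
= 13! - 13!/1! + 13!/2! - 13!/3! + 13!/4! - 13!/5! + 13!/6! - 13!/7! + 13!/8! - 13!/9! + 13!/10! - 13!/11! + 13!/12! - 13!/13!
= 6227020800 - 6227020800 + 3113510400 - 1037836800 + 259459200 - 51891840 + 8648640 - 1235520 + 154440 - 17160 + 1716 - 156 + 13 - 1
= 2290792932

2290792932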